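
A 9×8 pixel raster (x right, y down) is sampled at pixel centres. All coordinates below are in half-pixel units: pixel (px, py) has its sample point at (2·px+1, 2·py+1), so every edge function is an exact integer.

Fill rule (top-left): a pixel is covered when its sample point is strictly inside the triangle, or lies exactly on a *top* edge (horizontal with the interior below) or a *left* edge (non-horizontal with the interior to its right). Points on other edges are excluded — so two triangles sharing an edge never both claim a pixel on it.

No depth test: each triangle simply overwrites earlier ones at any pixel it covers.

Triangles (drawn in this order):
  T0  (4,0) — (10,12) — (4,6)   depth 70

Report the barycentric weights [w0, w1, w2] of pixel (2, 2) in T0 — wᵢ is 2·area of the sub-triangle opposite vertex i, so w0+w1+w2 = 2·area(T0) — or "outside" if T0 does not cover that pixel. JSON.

T0:
  2·area = 36
  edge (4, 0)→(10, 12): d=(6,12) right/bottom  bias=-1
  edge (10, 12)→(4, 6): d=(-6,-6) top-left  bias=+0
  edge (4, 6)→(4, 0): d=(0,-6) top-left  bias=+0
    (0,1)@(1, 3): e=[54,0,-18] → .  [on edge]
    (2,1)@(5, 3): e=[6,24,6] → X
    (3,1)@(7, 3): e=[-18,36,18] → .
    (1,2)@(3, 5): e=[42,0,-6] → .  [on edge]
    (2,2)@(5, 5): e=[18,12,6] → X
    (3,2)@(7, 5): e=[-6,24,18] → .
    (2,3)@(5, 7): e=[30,0,6] → X  [on edge]
    (3,3)@(7, 7): e=[6,12,18] → X
    (4,3)@(9, 7): e=[-18,24,30] → .
    (2,4)@(5, 9): e=[42,-12,6] → .
    (3,4)@(7, 9): e=[18,0,18] → X  [on edge]
    (4,4)@(9, 9): e=[-6,12,30] → .
    (4,5)@(9, 11): e=[6,0,30] → X  [on edge]
    (5,6)@(11, 13): e=[-6,0,42] → .  [on edge]
    (6,7)@(13, 15): e=[-18,0,54] → .  [on edge]
  covered (6 px):
    . . . . . . . . .
    . . X . . . . . .
    . . X . . . . . .
    . . X X . . . . .
    . . . X . . . . .
    . . . . X . . . .
    . . . . . . . . .
    . . . . . . . . .

Result: [12,6,18]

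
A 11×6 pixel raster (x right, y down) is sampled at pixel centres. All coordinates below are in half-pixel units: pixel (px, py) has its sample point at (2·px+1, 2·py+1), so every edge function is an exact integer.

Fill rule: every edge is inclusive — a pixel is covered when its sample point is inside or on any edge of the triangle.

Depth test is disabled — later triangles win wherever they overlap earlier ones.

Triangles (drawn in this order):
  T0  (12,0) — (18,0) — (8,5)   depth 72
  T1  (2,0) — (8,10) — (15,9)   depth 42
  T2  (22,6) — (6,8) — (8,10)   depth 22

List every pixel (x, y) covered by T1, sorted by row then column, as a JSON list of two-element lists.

T0:
  2·area = 30
  edge (12, 0)→(18, 0): d=(6,0) inclusive
  edge (18, 0)→(8, 5): d=(-10,5) inclusive
  edge (8, 5)→(12, 0): d=(4,-5) inclusive
    (6,0)@(13, 1): e=[6,15,9] → X
    (7,0)@(15, 1): e=[6,5,19] → X
    (8,0)@(17, 1): e=[6,-5,29] → .
    (5,1)@(11, 3): e=[18,5,7] → X
    (6,1)@(13, 3): e=[18,-5,17] → .
    (7,1)@(15, 3): e=[18,-15,27] → .
    (5,2)@(11, 5): e=[30,-15,15] → .
  covered (3 px):
    . . . . . . X X . . .
    . . . . . X . . . . .
    . . . . . . . . . . .
    . . . . . . . . . . .
    . . . . . . . . . . .
    . . . . . . . . . . .
T1:
  2·area = 76  (B↔C swapped to make it positive)
  edge (2, 0)→(15, 9): d=(13,9) inclusive
  edge (15, 9)→(8, 10): d=(-7,1) inclusive
  edge (8, 10)→(2, 0): d=(-6,-10) inclusive
    (1,0)@(3, 1): e=[4,68,4] → X
    (2,0)@(5, 1): e=[-14,66,24] → .
    (1,1)@(3, 3): e=[30,54,-8] → .
    (2,1)@(5, 3): e=[12,52,12] → X
    (3,1)@(7, 3): e=[-6,50,32] → .
    (2,2)@(5, 5): e=[38,38,0] → X  [on edge]
    (3,2)@(7, 5): e=[20,36,20] → X
    (4,2)@(9, 5): e=[2,34,40] → X
    (5,2)@(11, 5): e=[-16,32,60] → .
    (2,3)@(5, 7): e=[64,24,-12] → .
    (3,3)@(7, 7): e=[46,22,8] → X
    (5,3)@(11, 7): e=[10,18,48] → X
    (7,4)@(15, 9): e=[0,0,76] → X  [on edge]
    (0,5)@(1, 11): e=[152,0,-76] → .  [on edge]
  covered (12 px):
    . X . . . . . . . . .
    . . X . . . . . . . .
    . . X X X . . . . . .
    . . . X X X . . . . .
    . . . . X X X X . . .
    . . . . . . . . . . .
T2:
  2·area = 36  (B↔C swapped to make it positive)
  edge (22, 6)→(8, 10): d=(-14,4) inclusive
  edge (8, 10)→(6, 8): d=(-2,-2) inclusive
  edge (6, 8)→(22, 6): d=(16,-2) inclusive
    (0,1)@(1, 3): e=[126,0,-90] → .  [on edge]
    (1,2)@(3, 5): e=[90,0,-54] → .  [on edge]
    (2,3)@(5, 7): e=[54,0,-18] → .  [on edge]
    (7,3)@(15, 7): e=[14,20,2] → X
    (8,3)@(17, 7): e=[6,24,6] → X
    (9,3)@(19, 7): e=[-2,28,10] → .
    (3,4)@(7, 9): e=[18,0,18] → X  [on edge]
    (4,4)@(9, 9): e=[10,4,22] → X
    (5,4)@(11, 9): e=[2,8,26] → X
    (6,4)@(13, 9): e=[-6,12,30] → .
    (7,4)@(15, 9): e=[-14,16,34] → .
    (8,4)@(17, 9): e=[-22,20,38] → .
    (4,5)@(9, 11): e=[-18,0,54] → .  [on edge]
  covered (5 px):
    . . . . . . . . . . .
    . . . . . . . . . . .
    . . . . . . . . . . .
    . . . . . . . X X . .
    . . . X X X . . . . .
    . . . . . . . . . . .

Result: [[1,0],[2,1],[2,2],[3,2],[4,2],[3,3],[4,3],[5,3],[4,4],[5,4],[6,4],[7,4]]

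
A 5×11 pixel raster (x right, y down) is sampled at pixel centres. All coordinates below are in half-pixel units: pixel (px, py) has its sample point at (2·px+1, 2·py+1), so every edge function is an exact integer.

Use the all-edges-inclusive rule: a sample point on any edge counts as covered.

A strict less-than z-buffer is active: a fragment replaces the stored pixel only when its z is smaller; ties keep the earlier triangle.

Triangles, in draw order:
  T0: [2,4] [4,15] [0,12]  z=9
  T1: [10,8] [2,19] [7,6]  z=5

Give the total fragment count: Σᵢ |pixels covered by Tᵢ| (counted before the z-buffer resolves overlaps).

T0:
  2·area = 38
  edge (2, 4)→(4, 15): d=(2,11) inclusive
  edge (4, 15)→(0, 12): d=(-4,-3) inclusive
  edge (0, 12)→(2, 4): d=(2,-8) inclusive
    (0,4)@(1, 9): e=[21,15,2] → #
    (1,4)@(3, 9): e=[-1,21,18] → ·
    (0,5)@(1, 11): e=[25,7,6] → #
    (1,5)@(3, 11): e=[3,13,22] → #
    (2,5)@(5, 11): e=[-19,19,38] → ·
    (0,6)@(1, 13): e=[29,-1,10] → ·
    (1,6)@(3, 13): e=[7,5,26] → #
    (2,6)@(5, 13): e=[-15,11,42] → ·
    (1,7)@(3, 15): e=[11,-3,30] → ·
  covered (4 px):
    · · · · ·
    · · · · ·
    · · · · ·
    · · · · ·
    # · · · ·
    # # · · ·
    · # · · ·
    · · · · ·
    · · · · ·
    · · · · ·
    · · · · ·
T1:
  2·area = 49
  edge (10, 8)→(2, 19): d=(-8,11) inclusive
  edge (2, 19)→(7, 6): d=(5,-13) inclusive
  edge (7, 6)→(10, 8): d=(3,2) inclusive
    (3,3)@(7, 7): e=[41,5,3] → #
    (4,3)@(9, 7): e=[19,31,-1] → ·
    (3,4)@(7, 9): e=[25,15,9] → #
    (4,4)@(9, 9): e=[3,41,5] → #
    (3,5)@(7, 11): e=[9,25,15] → #
    (4,5)@(9, 11): e=[-13,51,11] → ·
    (2,6)@(5, 13): e=[15,9,25] → #
    (3,6)@(7, 13): e=[-7,35,21] → ·
    (2,7)@(5, 15): e=[-1,19,31] → ·
    (1,8)@(3, 17): e=[5,3,41] → #
    (2,8)@(5, 17): e=[-17,29,37] → ·
    (1,9)@(3, 19): e=[-11,13,47] → ·
  covered (6 px):
    · · · · ·
    · · · · ·
    · · · · ·
    · · · # ·
    · · · # #
    · · · # ·
    · · # · ·
    · · · · ·
    · # · · ·
    · · · · ·
    · · · · ·

Result: 10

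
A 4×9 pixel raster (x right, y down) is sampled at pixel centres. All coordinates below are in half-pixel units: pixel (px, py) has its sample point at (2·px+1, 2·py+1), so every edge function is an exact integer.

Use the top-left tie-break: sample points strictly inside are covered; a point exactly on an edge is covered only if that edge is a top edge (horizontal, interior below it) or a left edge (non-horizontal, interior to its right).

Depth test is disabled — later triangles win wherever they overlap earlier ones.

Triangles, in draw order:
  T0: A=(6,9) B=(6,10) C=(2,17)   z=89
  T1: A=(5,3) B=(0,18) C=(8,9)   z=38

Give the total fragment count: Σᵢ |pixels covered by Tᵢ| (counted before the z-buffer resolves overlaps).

T0:
  2·area = 4
  edge (6, 9)→(6, 10): d=(0,1) right/bottom  bias=-1
  edge (6, 10)→(2, 17): d=(-4,7) right/bottom  bias=-1
  edge (2, 17)→(6, 9): d=(4,-8) top-left  bias=+0
    (3,3)@(7, 7): e=[-1,5,0] → .  [on edge]
    (2,5)@(5, 11): e=[1,3,0] → X  [on edge]
    (3,5)@(7, 11): e=[-1,-11,16] → .
    (2,6)@(5, 13): e=[1,-5,8] → .
    (1,7)@(3, 15): e=[3,1,0] → X  [on edge]
    (2,7)@(5, 15): e=[1,-13,16] → .
    (1,8)@(3, 17): e=[3,-7,8] → .
  covered (2 px):
    . . . .
    . . . .
    . . . .
    . . . .
    . . . .
    . . X .
    . . . .
    . X . .
    . . . .
T1:
  2·area = 75  (B↔C swapped to make it positive)
  edge (5, 3)→(8, 9): d=(3,6) right/bottom  bias=-1
  edge (8, 9)→(0, 18): d=(-8,9) right/bottom  bias=-1
  edge (0, 18)→(5, 3): d=(5,-15) top-left  bias=+0
    (2,1)@(5, 3): e=[0,75,0] → .  [on edge]
    (2,2)@(5, 5): e=[6,59,10] → X
    (3,2)@(7, 5): e=[-6,41,40] → .
    (2,3)@(5, 7): e=[12,43,20] → X
    (3,3)@(7, 7): e=[0,25,50] → .  [on edge]
    (1,4)@(3, 9): e=[30,45,0] → X  [on edge]
    (3,4)@(7, 9): e=[6,9,60] → X
    (1,5)@(3, 11): e=[36,29,10] → X
    (3,5)@(7, 11): e=[12,-7,70] → .
    (1,6)@(3, 13): e=[42,13,20] → X
    (2,6)@(5, 13): e=[30,-5,50] → .
    (0,7)@(1, 15): e=[60,15,0] → X  [on edge]
  covered (9 px):
    . . . .
    . . . .
    . . X .
    . . X .
    . X X X
    . X X .
    . X . .
    X . . .
    . . . .

Final: 11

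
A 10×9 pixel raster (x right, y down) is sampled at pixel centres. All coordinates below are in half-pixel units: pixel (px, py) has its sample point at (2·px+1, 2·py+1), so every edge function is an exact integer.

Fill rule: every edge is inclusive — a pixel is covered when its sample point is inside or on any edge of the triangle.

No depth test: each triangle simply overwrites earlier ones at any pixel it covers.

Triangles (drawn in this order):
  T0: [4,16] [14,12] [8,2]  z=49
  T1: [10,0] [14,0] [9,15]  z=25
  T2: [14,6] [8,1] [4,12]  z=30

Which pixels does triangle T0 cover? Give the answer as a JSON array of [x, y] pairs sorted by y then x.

T0:
  2·area = 124  (B↔C swapped to make it positive)
  edge (4, 16)→(8, 2): d=(4,-14) inclusive
  edge (8, 2)→(14, 12): d=(6,10) inclusive
  edge (14, 12)→(4, 16): d=(-10,4) inclusive
    (4,2)@(9, 5): e=[26,8,90] → █
    (5,2)@(11, 5): e=[54,-12,82] → ·
    (3,3)@(7, 7): e=[6,40,78] → █
    (5,3)@(11, 7): e=[62,0,62] → █  [on edge]
    (6,3)@(13, 7): e=[90,-20,54] → ·
    (3,4)@(7, 9): e=[14,52,58] → █
    (6,4)@(13, 9): e=[98,-8,34] → ·
    (3,5)@(7, 11): e=[22,64,38] → █
    (6,5)@(13, 11): e=[106,4,14] → █
    (7,5)@(15, 11): e=[134,-16,6] → ·
    (2,6)@(5, 13): e=[2,96,26] → █
    (6,6)@(13, 13): e=[114,16,-6] → ·
    (8,8)@(17, 17): e=[186,0,-62] → ·  [on edge]
  covered (16 px):
    · · · · · · · · · ·
    · · · · · · · · · ·
    · · · · █ · · · · ·
    · · · █ █ █ · · · ·
    · · · █ █ █ · · · ·
    · · · █ █ █ █ · · ·
    · · █ █ █ █ · · · ·
    · · █ · · · · · · ·
    · · · · · · · · · ·
T1:
  2·area = 60
  edge (10, 0)→(14, 0): d=(4,0) inclusive
  edge (14, 0)→(9, 15): d=(-5,15) inclusive
  edge (9, 15)→(10, 0): d=(1,-15) inclusive
    (5,0)@(11, 1): e=[4,40,16] → █
    (6,0)@(13, 1): e=[4,10,46] → █
    (7,0)@(15, 1): e=[4,-20,76] → ·
    (5,1)@(11, 3): e=[12,30,18] → █
    (6,1)@(13, 3): e=[12,0,48] → █  [on edge]
    (7,1)@(15, 3): e=[12,-30,78] → ·
    (5,2)@(11, 5): e=[20,20,20] → █
    (6,2)@(13, 5): e=[20,-10,50] → ·
    (5,3)@(11, 7): e=[28,10,22] → █
    (6,3)@(13, 7): e=[28,-20,52] → ·
    (5,4)@(11, 9): e=[36,0,24] → █  [on edge]
    (6,4)@(13, 9): e=[36,-30,54] → ·
    (4,7)@(9, 15): e=[60,0,0] → █  [on edge]
  covered (8 px):
    · · · · · █ █ · · ·
    · · · · · █ █ · · ·
    · · · · · █ · · · ·
    · · · · · █ · · · ·
    · · · · · █ · · · ·
    · · · · · · · · · ·
    · · · · · · · · · ·
    · · · · █ · · · · ·
    · · · · · · · · · ·
T2:
  2·area = 86  (B↔C swapped to make it positive)
  edge (14, 6)→(4, 12): d=(-10,6) inclusive
  edge (4, 12)→(8, 1): d=(4,-11) inclusive
  edge (8, 1)→(14, 6): d=(6,5) inclusive
    (4,1)@(9, 3): e=[60,19,7] → █
    (5,1)@(11, 3): e=[48,41,-3] → ·
    (9,1)@(19, 3): e=[0,129,-43] → ·  [on edge]
    (3,2)@(7, 5): e=[52,5,29] → █
    (5,2)@(11, 5): e=[28,49,9] → █
    (6,2)@(13, 5): e=[16,71,-1] → ·
    (3,3)@(7, 7): e=[32,13,41] → █
    (6,3)@(13, 7): e=[-4,79,11] → ·
    (3,4)@(7, 9): e=[12,21,53] → █
    (4,4)@(9, 9): e=[0,43,43] → █  [on edge]
    (5,4)@(11, 9): e=[-12,65,33] → ·
    (2,5)@(5, 11): e=[4,7,75] → █
  covered (10 px):
    · · · · · · · · · ·
    · · · · █ · · · · ·
    · · · █ █ █ · · · ·
    · · · █ █ █ · · · ·
    · · · █ █ · · · · ·
    · · █ · · · · · · ·
    · · · · · · · · · ·
    · · · · · · · · · ·
    · · · · · · · · · ·

Answer: [[4,2],[3,3],[4,3],[5,3],[3,4],[4,4],[5,4],[3,5],[4,5],[5,5],[6,5],[2,6],[3,6],[4,6],[5,6],[2,7]]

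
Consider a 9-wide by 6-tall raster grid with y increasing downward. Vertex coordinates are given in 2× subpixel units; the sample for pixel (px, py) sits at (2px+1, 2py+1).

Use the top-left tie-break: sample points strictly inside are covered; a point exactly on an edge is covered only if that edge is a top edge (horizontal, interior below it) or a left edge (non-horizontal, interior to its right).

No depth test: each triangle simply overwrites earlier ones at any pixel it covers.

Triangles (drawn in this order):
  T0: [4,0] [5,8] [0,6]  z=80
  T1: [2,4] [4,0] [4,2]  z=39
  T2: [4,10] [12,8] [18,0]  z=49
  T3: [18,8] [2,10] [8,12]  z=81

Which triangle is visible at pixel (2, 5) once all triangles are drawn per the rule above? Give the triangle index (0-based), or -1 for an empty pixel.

T0:
  2·area = 38
  edge (4, 0)→(5, 8): d=(1,8) right/bottom  bias=-1
  edge (5, 8)→(0, 6): d=(-5,-2) top-left  bias=+0
  edge (0, 6)→(4, 0): d=(4,-6) top-left  bias=+0
    (1,1)@(3, 3): e=[11,21,6] → █
    (2,1)@(5, 3): e=[-5,25,18] → ·
    (0,2)@(1, 5): e=[29,7,2] → █
    (2,2)@(5, 5): e=[-3,15,26] → ·
    (0,3)@(1, 7): e=[31,-3,10] → ·
    (1,3)@(3, 7): e=[15,1,22] → █
    (2,3)@(5, 7): e=[-1,5,34] → ·
    (1,4)@(3, 9): e=[17,-9,30] → ·
  covered (4 px):
    · · · · · · · · ·
    · █ · · · · · · ·
    █ █ · · · · · · ·
    · █ · · · · · · ·
    · · · · · · · · ·
    · · · · · · · · ·
T1:
  2·area = 4
  edge (2, 4)→(4, 0): d=(2,-4) top-left  bias=+0
  edge (4, 0)→(4, 2): d=(0,2) right/bottom  bias=-1
  edge (4, 2)→(2, 4): d=(-2,2) right/bottom  bias=-1
    (2,0)@(5, 1): e=[6,-2,0] → ·  [on edge]
    (1,1)@(3, 3): e=[2,2,0] → ·  [on edge]
    (0,2)@(1, 5): e=[-2,6,0] → ·  [on edge]
  covered (0 px):
    · · · · · · · · ·
    · · · · · · · · ·
    · · · · · · · · ·
    · · · · · · · · ·
    · · · · · · · · ·
    · · · · · · · · ·
T2:
  2·area = 52  (B↔C swapped to make it positive)
  edge (4, 10)→(18, 0): d=(14,-10) top-left  bias=+0
  edge (18, 0)→(12, 8): d=(-6,8) right/bottom  bias=-1
  edge (12, 8)→(4, 10): d=(-8,2) right/bottom  bias=-1
    (8,0)@(17, 1): e=[4,2,46] → █
    (7,1)@(15, 3): e=[12,6,34] → █
    (8,1)@(17, 3): e=[32,-10,30] → ·
    (5,2)@(11, 5): e=[0,26,26] → █  [on edge]
    (6,2)@(13, 5): e=[20,10,22] → █
    (7,2)@(15, 5): e=[40,-6,18] → ·
    (4,3)@(9, 7): e=[8,30,14] → █
    (6,3)@(13, 7): e=[48,-2,6] → ·
    (3,4)@(7, 9): e=[16,34,2] → █
    (4,4)@(9, 9): e=[36,18,-2] → ·
    (5,4)@(11, 9): e=[56,2,-6] → ·
    (3,5)@(7, 11): e=[44,22,-14] → ·
  covered (7 px):
    · · · · · · · · █
    · · · · · · · █ ·
    · · · · · █ █ · ·
    · · · · █ █ · · ·
    · · · █ · · · · ·
    · · · · · · · · ·
T3:
  2·area = 44  (B↔C swapped to make it positive)
  edge (18, 8)→(8, 12): d=(-10,4) right/bottom  bias=-1
  edge (8, 12)→(2, 10): d=(-6,-2) top-left  bias=+0
  edge (2, 10)→(18, 8): d=(16,-2) top-left  bias=+0
    (5,4)@(11, 9): e=[18,24,2] → █
    (6,4)@(13, 9): e=[10,28,6] → █
    (7,4)@(15, 9): e=[2,32,10] → █
    (8,4)@(17, 9): e=[-6,36,14] → ·
    (2,5)@(5, 11): e=[22,0,22] → █  [on edge]
    (3,5)@(7, 11): e=[14,4,26] → █
    (4,5)@(9, 11): e=[6,8,30] → █
    (5,5)@(11, 11): e=[-2,12,34] → ·
    (6,5)@(13, 11): e=[-10,16,38] → ·
    (7,5)@(15, 11): e=[-18,20,42] → ·
  covered (6 px):
    · · · · · · · · ·
    · · · · · · · · ·
    · · · · · · · · ·
    · · · · · · · · ·
    · · · · · █ █ █ ·
    · · █ █ █ · · · ·

Z-buffer (winner per pixel, '.' = empty):
  . . . . . . . . 2
  . 0 . . . . . 2 .
  0 0 . . . 2 2 . .
  . 0 . . 2 2 . . .
  . . . 2 . 3 3 3 .
  . . 3 3 3 . . . .

Result: 3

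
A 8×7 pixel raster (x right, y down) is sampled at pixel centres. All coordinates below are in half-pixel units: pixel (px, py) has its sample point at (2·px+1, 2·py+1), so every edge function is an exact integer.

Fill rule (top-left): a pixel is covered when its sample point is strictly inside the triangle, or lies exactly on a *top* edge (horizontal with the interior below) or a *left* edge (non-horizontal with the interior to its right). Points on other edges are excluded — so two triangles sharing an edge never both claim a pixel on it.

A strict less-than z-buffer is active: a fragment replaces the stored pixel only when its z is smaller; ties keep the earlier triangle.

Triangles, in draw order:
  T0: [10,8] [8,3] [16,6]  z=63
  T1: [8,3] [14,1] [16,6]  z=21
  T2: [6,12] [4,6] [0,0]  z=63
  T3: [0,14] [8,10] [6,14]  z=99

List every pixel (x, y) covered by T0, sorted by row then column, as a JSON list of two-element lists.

T0:
  2·area = 34
  edge (10, 8)→(8, 3): d=(-2,-5) top-left  bias=+0
  edge (8, 3)→(16, 6): d=(8,3) right/bottom  bias=-1
  edge (16, 6)→(10, 8): d=(-6,2) right/bottom  bias=-1
    (4,2)@(9, 5): e=[1,13,20] → X
    (5,2)@(11, 5): e=[11,7,16] → X
    (6,2)@(13, 5): e=[21,1,12] → X
    (7,2)@(15, 5): e=[31,-5,8] → .
    (4,3)@(9, 7): e=[-3,29,8] → .
    (5,3)@(11, 7): e=[7,23,4] → X
    (6,3)@(13, 7): e=[17,17,0] → .  [on edge]
    (3,4)@(7, 9): e=[-17,51,0] → .  [on edge]
    (5,4)@(11, 9): e=[3,39,-8] → .
    (0,5)@(1, 11): e=[-51,85,0] → .  [on edge]
  covered (4 px):
    . . . . . . . .
    . . . . . . . .
    . . . . X X X .
    . . . . . X . .
    . . . . . . . .
    . . . . . . . .
    . . . . . . . .
T1:
  2·area = 34
  edge (8, 3)→(14, 1): d=(6,-2) top-left  bias=+0
  edge (14, 1)→(16, 6): d=(2,5) right/bottom  bias=-1
  edge (16, 6)→(8, 3): d=(-8,-3) top-left  bias=+0
    (4,1)@(9, 3): e=[2,29,3] → X
    (5,1)@(11, 3): e=[6,19,9] → X
    (6,1)@(13, 3): e=[10,9,15] → X
    (7,1)@(15, 3): e=[14,-1,21] → .
    (4,2)@(9, 5): e=[14,33,-13] → .
    (5,2)@(11, 5): e=[18,23,-7] → .
    (6,2)@(13, 5): e=[22,13,-1] → .
    (7,2)@(15, 5): e=[26,3,5] → X
    (7,3)@(15, 7): e=[38,7,-11] → .
  covered (4 px):
    . . . . . . . .
    . . . . X X X .
    . . . . . . . X
    . . . . . . . .
    . . . . . . . .
    . . . . . . . .
    . . . . . . . .
T2:
  2·area = 12  (B↔C swapped to make it positive)
  edge (6, 12)→(0, 0): d=(-6,-12) top-left  bias=+0
  edge (0, 0)→(4, 6): d=(4,6) right/bottom  bias=-1
  edge (4, 6)→(6, 12): d=(2,6) right/bottom  bias=-1
    (1,1)@(3, 3): e=[18,-6,0] → .  [on edge]
    (1,2)@(3, 5): e=[6,2,4] → X
    (2,2)@(5, 5): e=[30,-10,-8] → .
    (1,3)@(3, 7): e=[-6,10,8] → .
    (2,4)@(5, 9): e=[6,6,0] → .  [on edge]
  covered (1 px):
    . . . . . . . .
    . . . . . . . .
    . X . . . . . .
    . . . . . . . .
    . . . . . . . .
    . . . . . . . .
    . . . . . . . .
T3:
  2·area = 24
  edge (0, 14)→(8, 10): d=(8,-4) top-left  bias=+0
  edge (8, 10)→(6, 14): d=(-2,4) right/bottom  bias=-1
  edge (6, 14)→(0, 14): d=(-6,0) right/bottom  bias=-1
    (3,5)@(7, 11): e=[4,2,18] → X
    (4,5)@(9, 11): e=[12,-6,18] → .
    (1,6)@(3, 13): e=[4,14,6] → X
    (2,6)@(5, 13): e=[12,6,6] → X
    (3,6)@(7, 13): e=[20,-2,6] → .
  covered (3 px):
    . . . . . . . .
    . . . . . . . .
    . . . . . . . .
    . . . . . . . .
    . . . . . . . .
    . . . X . . . .
    . X X . . . . .

Result: [[4,2],[5,2],[6,2],[5,3]]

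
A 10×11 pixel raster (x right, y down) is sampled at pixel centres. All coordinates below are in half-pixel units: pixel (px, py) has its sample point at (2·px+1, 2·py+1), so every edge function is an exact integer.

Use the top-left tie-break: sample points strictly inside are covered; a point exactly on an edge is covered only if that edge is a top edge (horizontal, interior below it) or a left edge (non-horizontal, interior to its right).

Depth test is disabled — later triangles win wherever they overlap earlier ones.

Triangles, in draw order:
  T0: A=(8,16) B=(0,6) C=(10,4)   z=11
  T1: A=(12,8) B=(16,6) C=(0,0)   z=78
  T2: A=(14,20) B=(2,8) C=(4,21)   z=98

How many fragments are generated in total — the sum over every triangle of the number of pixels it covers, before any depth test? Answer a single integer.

T0:
  2·area = 116
  edge (8, 16)→(0, 6): d=(-8,-10) top-left  bias=+0
  edge (0, 6)→(10, 4): d=(10,-2) top-left  bias=+0
  edge (10, 4)→(8, 16): d=(-2,12) right/bottom  bias=-1
    (7,1)@(15, 3): e=[174,0,-58] → ·  [on edge]
    (2,2)@(5, 5): e=[58,0,58] → █  [on edge]
    (3,2)@(7, 5): e=[78,4,34] → █
    (4,2)@(9, 5): e=[98,8,10] → █
    (5,2)@(11, 5): e=[118,12,-14] → ·
    (0,3)@(1, 7): e=[2,12,102] → █
    (1,3)@(3, 7): e=[22,16,78] → █
    (5,3)@(11, 7): e=[102,32,-18] → ·
    (0,4)@(1, 9): e=[-14,32,98] → ·
    (1,4)@(3, 9): e=[6,36,74] → █
    (5,4)@(11, 9): e=[86,52,-22] → ·
    (1,5)@(3, 11): e=[-10,56,70] → ·
  covered (15 px):
    · · · · · · · · · ·
    · · · · · · · · · ·
    · · █ █ █ · · · · ·
    █ █ █ █ █ · · · · ·
    · █ █ █ █ · · · · ·
    · · █ █ · · · · · ·
    · · · █ · · · · · ·
    · · · · · · · · · ·
    · · · · · · · · · ·
    · · · · · · · · · ·
    · · · · · · · · · ·
T1:
  2·area = 56  (B↔C swapped to make it positive)
  edge (12, 8)→(0, 0): d=(-12,-8) top-left  bias=+0
  edge (0, 0)→(16, 6): d=(16,6) right/bottom  bias=-1
  edge (16, 6)→(12, 8): d=(-4,2) right/bottom  bias=-1
    (2,1)@(5, 3): e=[4,18,34] → █
    (3,1)@(7, 3): e=[20,6,30] → █
    (4,1)@(9, 3): e=[36,-6,26] → ·
    (2,2)@(5, 5): e=[-20,50,26] → ·
    (3,2)@(7, 5): e=[-4,38,22] → ·
    (4,2)@(9, 5): e=[12,26,18] → █
    (5,2)@(11, 5): e=[28,14,14] → █
    (6,2)@(13, 5): e=[44,2,10] → █
    (7,2)@(15, 5): e=[60,-10,6] → ·
    (4,3)@(9, 7): e=[-12,58,10] → ·
    (5,3)@(11, 7): e=[4,46,6] → █
    (7,3)@(15, 7): e=[36,22,-2] → ·
  covered (7 px):
    · · · · · · · · · ·
    · · █ █ · · · · · ·
    · · · · █ █ █ · · ·
    · · · · · █ █ · · ·
    · · · · · · · · · ·
    · · · · · · · · · ·
    · · · · · · · · · ·
    · · · · · · · · · ·
    · · · · · · · · · ·
    · · · · · · · · · ·
    · · · · · · · · · ·
T2:
  2·area = 132  (B↔C swapped to make it positive)
  edge (14, 20)→(4, 21): d=(-10,1) right/bottom  bias=-1
  edge (4, 21)→(2, 8): d=(-2,-13) top-left  bias=+0
  edge (2, 8)→(14, 20): d=(12,12) right/bottom  bias=-1
    (0,3)@(1, 7): e=[143,-11,0] → ·  [on edge]
    (1,4)@(3, 9): e=[121,11,0] → ·  [on edge]
    (1,5)@(3, 11): e=[101,7,24] → █
    (2,5)@(5, 11): e=[99,33,0] → ·  [on edge]
    (1,6)@(3, 13): e=[81,3,48] → █
    (2,6)@(5, 13): e=[79,29,24] → █
    (3,6)@(7, 13): e=[77,55,0] → ·  [on edge]
    (1,7)@(3, 15): e=[61,-1,72] → ·
    (2,7)@(5, 15): e=[59,25,48] → █
    (3,7)@(7, 15): e=[57,51,24] → █
    (4,7)@(9, 15): e=[55,77,0] → ·  [on edge]
    (2,8)@(5, 17): e=[39,21,72] → █
    (5,8)@(11, 17): e=[33,99,0] → ·  [on edge]
    (6,9)@(13, 19): e=[11,121,0] → ·  [on edge]
    (7,10)@(15, 21): e=[-11,143,0] → ·  [on edge]
  covered (12 px):
    · · · · · · · · · ·
    · · · · · · · · · ·
    · · · · · · · · · ·
    · · · · · · · · · ·
    · · · · · · · · · ·
    · █ · · · · · · · ·
    · █ █ · · · · · · ·
    · · █ █ · · · · · ·
    · · █ █ █ · · · · ·
    · · █ █ █ █ · · · ·
    · · · · · · · · · ·

Result: 34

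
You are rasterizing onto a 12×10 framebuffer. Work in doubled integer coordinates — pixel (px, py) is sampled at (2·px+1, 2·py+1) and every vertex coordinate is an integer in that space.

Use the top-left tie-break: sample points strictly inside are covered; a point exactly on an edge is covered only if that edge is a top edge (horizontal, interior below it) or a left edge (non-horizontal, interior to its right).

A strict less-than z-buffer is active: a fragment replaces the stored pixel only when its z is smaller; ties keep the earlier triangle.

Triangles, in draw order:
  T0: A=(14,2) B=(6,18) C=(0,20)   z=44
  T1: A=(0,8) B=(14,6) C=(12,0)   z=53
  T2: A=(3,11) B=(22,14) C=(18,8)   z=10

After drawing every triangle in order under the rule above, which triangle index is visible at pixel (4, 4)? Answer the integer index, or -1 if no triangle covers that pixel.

T0:
  2·area = 80
  edge (14, 2)→(6, 18): d=(-8,16) right/bottom  bias=-1
  edge (6, 18)→(0, 20): d=(-6,2) right/bottom  bias=-1
  edge (0, 20)→(14, 2): d=(14,-18) top-left  bias=+0
    (5,3)@(11, 7): e=[8,56,16] → X
    (6,3)@(13, 7): e=[-24,52,52] → .
    (4,4)@(9, 9): e=[24,48,8] → X
    (5,4)@(11, 9): e=[-8,44,44] → .
    (3,5)@(7, 11): e=[40,40,0] → X  [on edge]
    (5,5)@(11, 11): e=[-24,32,72] → .
    (3,6)@(7, 13): e=[24,28,28] → X
    (4,6)@(9, 13): e=[-8,24,64] → .
    (10,6)@(21, 13): e=[-200,0,280] → .  [on edge]
    (2,7)@(5, 15): e=[40,20,20] → X
    (4,7)@(9, 15): e=[-24,12,92] → .
    (7,7)@(15, 15): e=[-120,0,200] → .  [on edge]
    (4,8)@(9, 17): e=[-40,0,120] → .  [on edge]
    (1,9)@(3, 19): e=[40,0,40] → .  [on edge]
  covered (10 px):
    . . . . . . . . . . . .
    . . . . . . . . . . . .
    . . . . . . . . . . . .
    . . . . . X . . . . . .
    . . . . X . . . . . . .
    . . . X X . . . . . . .
    . . . X . . . . . . . .
    . . X X . . . . . . . .
    . X X . . . . . . . . .
    X . . . . . . . . . . .
T1:
  2·area = 88  (B↔C swapped to make it positive)
  edge (0, 8)→(12, 0): d=(12,-8) top-left  bias=+0
  edge (12, 0)→(14, 6): d=(2,6) right/bottom  bias=-1
  edge (14, 6)→(0, 8): d=(-14,2) right/bottom  bias=-1
    (5,0)@(11, 1): e=[4,8,76] → X
    (6,0)@(13, 1): e=[20,-4,72] → .
    (4,1)@(9, 3): e=[12,24,52] → X
    (6,1)@(13, 3): e=[44,0,44] → .  [on edge]
    (2,2)@(5, 5): e=[4,52,32] → X
    (3,2)@(7, 5): e=[20,40,28] → X
    (6,2)@(13, 5): e=[68,4,16] → X
    (7,2)@(15, 5): e=[84,-8,12] → .
    (10,2)@(21, 5): e=[132,-44,0] → .  [on edge]
    (1,3)@(3, 7): e=[12,68,8] → X
    (3,3)@(7, 7): e=[44,44,0] → .  [on edge]
    (4,3)@(9, 7): e=[60,32,-4] → .
    (7,4)@(15, 9): e=[132,0,-44] → .  [on edge]
    (8,7)@(17, 15): e=[220,0,-132] → .  [on edge]
  covered (10 px):
    . . . . . X . . . . . .
    . . . . X X . . . . . .
    . . X X X X X . . . . .
    . X X . . . . . . . . .
    . . . . . . . . . . . .
    . . . . . . . . . . . .
    . . . . . . . . . . . .
    . . . . . . . . . . . .
    . . . . . . . . . . . .
    . . . . . . . . . . . .
T2:
  2·area = 102  (B↔C swapped to make it positive)
  edge (3, 11)→(18, 8): d=(15,-3) top-left  bias=+0
  edge (18, 8)→(22, 14): d=(4,6) right/bottom  bias=-1
  edge (22, 14)→(3, 11): d=(-19,-3) top-left  bias=+0
    (11,3)@(23, 7): e=[0,-34,136] → .  [on edge]
    (6,4)@(13, 9): e=[0,34,68] → X  [on edge]
    (7,4)@(15, 9): e=[6,22,74] → X
    (8,4)@(17, 9): e=[12,10,80] → X
    (9,4)@(19, 9): e=[18,-2,86] → .
    (1,5)@(3, 11): e=[0,102,0] → X  [on edge]
    (2,5)@(5, 11): e=[6,90,6] → X
    (3,5)@(7, 11): e=[12,78,12] → X
    (4,5)@(9, 11): e=[18,66,18] → X
    (5,5)@(11, 11): e=[24,54,24] → X
    (9,5)@(19, 11): e=[48,6,48] → X
    (10,5)@(21, 11): e=[54,-6,54] → .
  covered (15 px):
    . . . . . . . . . . . .
    . . . . . . . . . . . .
    . . . . . . . . . . . .
    . . . . . . . . . . . .
    . . . . . . X X X . . .
    . X X X X X X X X X . .
    . . . . . . . . X X X .
    . . . . . . . . . . . .
    . . . . . . . . . . . .
    . . . . . . . . . . . .

Z-buffer (winner per pixel, '.' = empty):
  . . . . . 1 . . . . . .
  . . . . 1 1 . . . . . .
  . . 1 1 1 1 1 . . . . .
  . 1 1 . . 0 . . . . . .
  . . . . 0 . 2 2 2 . . .
  . 2 2 2 2 2 2 2 2 2 . .
  . . . 0 . . . . 2 2 2 .
  . . 0 0 . . . . . . . .
  . 0 0 . . . . . . . . .
  0 . . . . . . . . . . .

Final: 0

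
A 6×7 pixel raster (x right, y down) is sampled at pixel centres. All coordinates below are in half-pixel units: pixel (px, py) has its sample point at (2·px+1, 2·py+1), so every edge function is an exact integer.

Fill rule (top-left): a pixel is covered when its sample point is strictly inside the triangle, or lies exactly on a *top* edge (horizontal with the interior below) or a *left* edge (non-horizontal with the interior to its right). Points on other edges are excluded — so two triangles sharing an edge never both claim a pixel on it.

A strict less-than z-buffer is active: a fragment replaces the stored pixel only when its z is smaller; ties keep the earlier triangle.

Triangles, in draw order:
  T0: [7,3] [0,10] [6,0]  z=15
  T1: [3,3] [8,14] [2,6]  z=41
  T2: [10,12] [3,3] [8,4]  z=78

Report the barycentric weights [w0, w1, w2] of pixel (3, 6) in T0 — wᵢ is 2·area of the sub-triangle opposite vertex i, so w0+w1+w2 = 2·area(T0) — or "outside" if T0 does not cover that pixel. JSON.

T0:
  2·area = 28
  edge (7, 3)→(0, 10): d=(-7,7) right/bottom  bias=-1
  edge (0, 10)→(6, 0): d=(6,-10) top-left  bias=+0
  edge (6, 0)→(7, 3): d=(1,3) right/bottom  bias=-1
    (4,0)@(9, 1): e=[0,36,-8] → ·  [on edge]
    (2,1)@(5, 3): e=[14,8,6] → █
    (3,1)@(7, 3): e=[0,28,0] → ·  [on edge]
    (1,2)@(3, 5): e=[14,0,14] → █  [on edge]
    (2,2)@(5, 5): e=[0,20,8] → ·  [on edge]
    (1,3)@(3, 7): e=[0,12,16] → ·  [on edge]
    (0,4)@(1, 9): e=[0,4,24] → ·  [on edge]
    (4,4)@(9, 9): e=[-56,84,0] → ·  [on edge]
  covered (2 px):
    · · · · · ·
    · · █ · · ·
    · █ · · · ·
    · · · · · ·
    · · · · · ·
    · · · · · ·
    · · · · · ·
T1:
  2·area = 26
  edge (3, 3)→(8, 14): d=(5,11) right/bottom  bias=-1
  edge (8, 14)→(2, 6): d=(-6,-8) top-left  bias=+0
  edge (2, 6)→(3, 3): d=(1,-3) top-left  bias=+0
    (1,1)@(3, 3): e=[0,26,0] → ·  [on edge]
    (1,2)@(3, 5): e=[10,14,2] → █
    (2,2)@(5, 5): e=[-12,30,8] → ·
    (1,3)@(3, 7): e=[20,2,4] → █
    (2,3)@(5, 7): e=[-2,18,10] → ·
    (0,4)@(1, 9): e=[52,-26,0] → ·  [on edge]
    (1,4)@(3, 9): e=[30,-10,6] → ·
    (2,4)@(5, 9): e=[8,6,12] → █
    (3,4)@(7, 9): e=[-14,22,18] → ·
    (2,5)@(5, 11): e=[18,-6,14] → ·
  covered (3 px):
    · · · · · ·
    · · · · · ·
    · █ · · · ·
    · █ · · · ·
    · · █ · · ·
    · · · · · ·
    · · · · · ·
T2:
  2·area = 38
  edge (10, 12)→(3, 3): d=(-7,-9) top-left  bias=+0
  edge (3, 3)→(8, 4): d=(5,1) right/bottom  bias=-1
  edge (8, 4)→(10, 12): d=(2,8) right/bottom  bias=-1
    (1,1)@(3, 3): e=[0,0,38] → ·  [on edge]
    (2,2)@(5, 5): e=[4,8,26] → █
    (3,2)@(7, 5): e=[22,6,10] → █
    (4,2)@(9, 5): e=[40,4,-6] → ·
    (2,3)@(5, 7): e=[-10,18,30] → ·
    (3,3)@(7, 7): e=[8,16,14] → █
    (4,3)@(9, 7): e=[26,14,-2] → ·
    (3,4)@(7, 9): e=[-6,26,18] → ·
    (4,4)@(9, 9): e=[12,24,2] → █
    (5,4)@(11, 9): e=[30,22,-14] → ·
    (4,5)@(9, 11): e=[-2,34,6] → ·
  covered (4 px):
    · · · · · ·
    · · · · · ·
    · · █ █ · ·
    · · · █ · ·
    · · · · █ ·
    · · · · · ·
    · · · · · ·

Final: "outside"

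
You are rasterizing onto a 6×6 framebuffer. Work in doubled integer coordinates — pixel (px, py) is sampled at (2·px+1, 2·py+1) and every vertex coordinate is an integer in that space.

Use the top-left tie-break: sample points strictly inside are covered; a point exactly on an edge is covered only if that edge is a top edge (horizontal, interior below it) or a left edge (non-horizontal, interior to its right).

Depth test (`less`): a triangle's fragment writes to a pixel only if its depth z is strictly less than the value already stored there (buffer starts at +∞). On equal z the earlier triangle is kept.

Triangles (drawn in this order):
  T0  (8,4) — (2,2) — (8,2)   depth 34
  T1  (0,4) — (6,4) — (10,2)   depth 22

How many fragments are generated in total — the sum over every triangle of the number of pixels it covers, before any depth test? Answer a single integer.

T0:
  2·area = 12
  edge (8, 4)→(2, 2): d=(-6,-2) top-left  bias=+0
  edge (2, 2)→(8, 2): d=(6,0) top-left  bias=+0
  edge (8, 2)→(8, 4): d=(0,2) right/bottom  bias=-1
    (2,1)@(5, 3): e=[0,6,6] → X  [on edge]
    (3,1)@(7, 3): e=[4,6,2] → X
    (4,1)@(9, 3): e=[8,6,-2] → .
    (2,2)@(5, 5): e=[-12,18,6] → .
    (3,2)@(7, 5): e=[-8,18,2] → .
    (5,2)@(11, 5): e=[0,18,-6] → .  [on edge]
  covered (2 px):
    . . . . . .
    . . X X . .
    . . . . . .
    . . . . . .
    . . . . . .
    . . . . . .
T1:
  2·area = 12  (B↔C swapped to make it positive)
  edge (0, 4)→(10, 2): d=(10,-2) top-left  bias=+0
  edge (10, 2)→(6, 4): d=(-4,2) right/bottom  bias=-1
  edge (6, 4)→(0, 4): d=(-6,0) right/bottom  bias=-1
    (2,1)@(5, 3): e=[0,6,6] → X  [on edge]
    (3,1)@(7, 3): e=[4,2,6] → X
    (4,1)@(9, 3): e=[8,-2,6] → .
    (2,2)@(5, 5): e=[20,-2,-6] → .
    (3,2)@(7, 5): e=[24,-6,-6] → .
  covered (2 px):
    . . . . . .
    . . X X . .
    . . . . . .
    . . . . . .
    . . . . . .
    . . . . . .

Result: 4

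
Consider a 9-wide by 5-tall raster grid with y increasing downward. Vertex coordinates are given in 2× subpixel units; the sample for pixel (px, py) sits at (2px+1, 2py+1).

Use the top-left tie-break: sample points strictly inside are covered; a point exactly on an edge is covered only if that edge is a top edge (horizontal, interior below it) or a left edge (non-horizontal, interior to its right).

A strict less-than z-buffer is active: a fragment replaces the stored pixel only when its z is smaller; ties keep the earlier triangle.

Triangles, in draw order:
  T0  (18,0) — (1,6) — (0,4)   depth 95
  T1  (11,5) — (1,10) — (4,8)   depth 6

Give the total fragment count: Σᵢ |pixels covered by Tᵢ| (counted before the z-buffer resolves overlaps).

T0:
  2·area = 40
  edge (18, 0)→(1, 6): d=(-17,6) right/bottom  bias=-1
  edge (1, 6)→(0, 4): d=(-1,-2) top-left  bias=+0
  edge (0, 4)→(18, 0): d=(18,-4) top-left  bias=+0
    (7,0)@(15, 1): e=[1,33,6] → #
    (8,0)@(17, 1): e=[-11,37,14] → ·
    (2,1)@(5, 3): e=[27,11,2] → #
    (3,1)@(7, 3): e=[15,15,10] → #
    (4,1)@(9, 3): e=[3,19,18] → #
    (5,1)@(11, 3): e=[-9,23,26] → ·
    (7,1)@(15, 3): e=[-33,31,42] → ·
    (0,2)@(1, 5): e=[17,1,22] → #
    (1,2)@(3, 5): e=[5,5,30] → #
    (2,2)@(5, 5): e=[-7,9,38] → ·
    (3,2)@(7, 5): e=[-19,13,46] → ·
    (4,2)@(9, 5): e=[-31,17,54] → ·
  covered (6 px):
    · · · · · · · # ·
    · · # # # · · · ·
    # # · · · · · · ·
    · · · · · · · · ·
    · · · · · · · · ·
T1:
  2·area = 5
  edge (11, 5)→(1, 10): d=(-10,5) right/bottom  bias=-1
  edge (1, 10)→(4, 8): d=(3,-2) top-left  bias=+0
  edge (4, 8)→(11, 5): d=(7,-3) top-left  bias=+0
    (7,1)@(15, 3): e=[0,7,-2] → ·  [on edge]
    (5,2)@(11, 5): e=[0,5,0] → ·  [on edge]
    (3,3)@(7, 7): e=[0,3,2] → ·  [on edge]
    (1,4)@(3, 9): e=[0,1,4] → ·  [on edge]
  covered (0 px):
    · · · · · · · · ·
    · · · · · · · · ·
    · · · · · · · · ·
    · · · · · · · · ·
    · · · · · · · · ·

Final: 6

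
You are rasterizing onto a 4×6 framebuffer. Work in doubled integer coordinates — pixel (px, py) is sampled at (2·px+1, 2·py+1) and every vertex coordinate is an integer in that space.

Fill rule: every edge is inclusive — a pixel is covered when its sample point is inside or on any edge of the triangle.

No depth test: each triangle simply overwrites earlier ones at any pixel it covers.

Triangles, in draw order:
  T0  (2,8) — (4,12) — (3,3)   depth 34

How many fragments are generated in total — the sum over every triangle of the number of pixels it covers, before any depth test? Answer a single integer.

T0:
  2·area = 14  (B↔C swapped to make it positive)
  edge (2, 8)→(3, 3): d=(1,-5) inclusive
  edge (3, 3)→(4, 12): d=(1,9) inclusive
  edge (4, 12)→(2, 8): d=(-2,-4) inclusive
    (1,1)@(3, 3): e=[0,0,14] → #  [on edge]
    (2,1)@(5, 3): e=[10,-18,22] → ·
    (1,2)@(3, 5): e=[2,2,10] → #
    (2,2)@(5, 5): e=[12,-16,18] → ·
    (1,3)@(3, 7): e=[4,4,6] → #
    (2,3)@(5, 7): e=[14,-14,14] → ·
    (1,4)@(3, 9): e=[6,6,2] → #
    (2,4)@(5, 9): e=[16,-12,10] → ·
    (1,5)@(3, 11): e=[8,8,-2] → ·
  covered (4 px):
    · · · ·
    · # · ·
    · # · ·
    · # · ·
    · # · ·
    · · · ·

Result: 4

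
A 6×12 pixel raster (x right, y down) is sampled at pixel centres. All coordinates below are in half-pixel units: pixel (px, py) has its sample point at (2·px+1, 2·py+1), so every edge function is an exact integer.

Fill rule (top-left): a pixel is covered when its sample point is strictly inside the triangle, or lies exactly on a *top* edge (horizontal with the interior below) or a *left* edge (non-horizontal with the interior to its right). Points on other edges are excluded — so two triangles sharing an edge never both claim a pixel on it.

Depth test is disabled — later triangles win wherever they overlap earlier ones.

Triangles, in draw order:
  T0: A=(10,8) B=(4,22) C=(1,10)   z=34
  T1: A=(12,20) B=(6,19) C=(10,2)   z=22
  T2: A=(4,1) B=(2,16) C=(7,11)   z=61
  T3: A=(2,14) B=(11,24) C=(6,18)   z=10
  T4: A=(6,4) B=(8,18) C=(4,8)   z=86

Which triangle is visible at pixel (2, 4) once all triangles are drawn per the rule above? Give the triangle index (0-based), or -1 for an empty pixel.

T0:
  2·area = 114
  edge (10, 8)→(4, 22): d=(-6,14) right/bottom  bias=-1
  edge (4, 22)→(1, 10): d=(-3,-12) top-left  bias=+0
  edge (1, 10)→(10, 8): d=(9,-2) top-left  bias=+0
    (3,4)@(7, 9): e=[36,75,3] → X
    (4,4)@(9, 9): e=[8,99,7] → X
    (5,4)@(11, 9): e=[-20,123,11] → .
    (1,5)@(3, 11): e=[80,21,13] → X
    (2,5)@(5, 11): e=[52,45,17] → X
    (4,5)@(9, 11): e=[-4,93,25] → .
    (1,6)@(3, 13): e=[68,15,31] → X
    (4,6)@(9, 13): e=[-16,87,43] → .
    (1,7)@(3, 15): e=[56,9,49] → X
    (3,7)@(7, 15): e=[0,57,57] → .  [on edge]
    (1,8)@(3, 17): e=[44,3,67] → X
    (3,8)@(7, 17): e=[-12,51,75] → .
  covered (13 px):
    . . . . . .
    . . . . . .
    . . . . . .
    . . . . . .
    . . . X X .
    . X X X . .
    . X X X . .
    . X X . . .
    . X X . . .
    . . X . . .
    . . . . . .
    . . . . . .
T1:
  2·area = 106
  edge (12, 20)→(6, 19): d=(-6,-1) top-left  bias=+0
  edge (6, 19)→(10, 2): d=(4,-17) top-left  bias=+0
  edge (10, 2)→(12, 20): d=(2,18) right/bottom  bias=-1
    (4,3)@(9, 7): e=[75,3,28] → X
    (5,3)@(11, 7): e=[77,37,-8] → .
    (4,4)@(9, 9): e=[63,11,32] → X
    (5,4)@(11, 9): e=[65,45,-4] → .
    (4,5)@(9, 11): e=[51,19,36] → X
    (5,5)@(11, 11): e=[53,53,0] → .  [on edge]
    (4,6)@(9, 13): e=[39,27,40] → X
    (5,6)@(11, 13): e=[41,61,4] → X
    (3,7)@(7, 15): e=[25,1,80] → X
    (3,8)@(7, 17): e=[13,9,84] → X
    (3,9)@(7, 19): e=[1,17,88] → X
    (3,10)@(7, 21): e=[-11,25,92] → .
  covered (14 px):
    . . . . . .
    . . . . . .
    . . . . . .
    . . . . X .
    . . . . X .
    . . . . X .
    . . . . X X
    . . . X X X
    . . . X X X
    . . . X X X
    . . . . . .
    . . . . . .
T2:
  2·area = 65  (B↔C swapped to make it positive)
  edge (4, 1)→(7, 11): d=(3,10) right/bottom  bias=-1
  edge (7, 11)→(2, 16): d=(-5,5) right/bottom  bias=-1
  edge (2, 16)→(4, 1): d=(2,-15) top-left  bias=+0
    (2,2)@(5, 5): e=[2,40,23] → X
    (3,2)@(7, 5): e=[-18,30,53] → .
    (2,3)@(5, 7): e=[8,30,27] → X
    (3,3)@(7, 7): e=[-12,20,57] → .
    (5,3)@(11, 7): e=[-52,0,117] → .  [on edge]
    (1,4)@(3, 9): e=[34,30,1] → X
    (3,4)@(7, 9): e=[-6,10,61] → .
    (4,4)@(9, 9): e=[-26,0,91] → .  [on edge]
    (1,5)@(3, 11): e=[40,20,5] → X
    (3,5)@(7, 11): e=[0,0,65] → .  [on edge]
    (1,6)@(3, 13): e=[46,10,9] → X
    (2,6)@(5, 13): e=[26,0,39] → .  [on edge]
    (1,7)@(3, 15): e=[52,0,13] → .  [on edge]
    (0,8)@(1, 17): e=[78,0,-13] → .  [on edge]
  covered (7 px):
    . . . . . .
    . . . . . .
    . . X . . .
    . . X . . .
    . X X . . .
    . X X . . .
    . X . . . .
    . . . . . .
    . . . . . .
    . . . . . .
    . . . . . .
    . . . . . .
T3:
  2·area = 4  (B↔C swapped to make it positive)
  edge (2, 14)→(6, 18): d=(4,4) right/bottom  bias=-1
  edge (6, 18)→(11, 24): d=(5,6) right/bottom  bias=-1
  edge (11, 24)→(2, 14): d=(-9,-10) top-left  bias=+0
    (0,6)@(1, 13): e=[0,5,-1] → .  [on edge]
    (1,7)@(3, 15): e=[0,3,1] → .  [on edge]
    (2,8)@(5, 17): e=[0,1,3] → .  [on edge]
    (3,9)@(7, 19): e=[0,-1,5] → .  [on edge]
    (4,10)@(9, 21): e=[0,-3,7] → .  [on edge]
    (5,11)@(11, 23): e=[0,-5,9] → .  [on edge]
  covered (0 px):
    . . . . . .
    . . . . . .
    . . . . . .
    . . . . . .
    . . . . . .
    . . . . . .
    . . . . . .
    . . . . . .
    . . . . . .
    . . . . . .
    . . . . . .
    . . . . . .
T4:
  2·area = 36
  edge (6, 4)→(8, 18): d=(2,14) right/bottom  bias=-1
  edge (8, 18)→(4, 8): d=(-4,-10) top-left  bias=+0
  edge (4, 8)→(6, 4): d=(2,-4) top-left  bias=+0
    (2,3)@(5, 7): e=[20,14,2] → X
    (3,3)@(7, 7): e=[-8,34,10] → .
    (2,4)@(5, 9): e=[24,6,6] → X
    (3,4)@(7, 9): e=[-4,26,14] → .
    (2,5)@(5, 11): e=[28,-2,10] → .
    (3,5)@(7, 11): e=[0,18,18] → .  [on edge]
    (3,6)@(7, 13): e=[4,10,22] → X
    (4,6)@(9, 13): e=[-24,30,30] → .
    (3,7)@(7, 15): e=[8,2,26] → X
    (4,7)@(9, 15): e=[-20,22,34] → .
    (3,8)@(7, 17): e=[12,-6,30] → .
  covered (4 px):
    . . . . . .
    . . . . . .
    . . . . . .
    . . X . . .
    . . X . . .
    . . . . . .
    . . . X . .
    . . . X . .
    . . . . . .
    . . . . . .
    . . . . . .
    . . . . . .

Z-buffer (winner per pixel, '.' = empty):
  . . . . . .
  . . . . . .
  . . 2 . . .
  . . 4 . 1 .
  . 2 4 0 1 .
  . 2 2 0 1 .
  . 2 0 4 1 1
  . 0 0 4 1 1
  . 0 0 1 1 1
  . . 0 1 1 1
  . . . . . .
  . . . . . .

Result: 4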